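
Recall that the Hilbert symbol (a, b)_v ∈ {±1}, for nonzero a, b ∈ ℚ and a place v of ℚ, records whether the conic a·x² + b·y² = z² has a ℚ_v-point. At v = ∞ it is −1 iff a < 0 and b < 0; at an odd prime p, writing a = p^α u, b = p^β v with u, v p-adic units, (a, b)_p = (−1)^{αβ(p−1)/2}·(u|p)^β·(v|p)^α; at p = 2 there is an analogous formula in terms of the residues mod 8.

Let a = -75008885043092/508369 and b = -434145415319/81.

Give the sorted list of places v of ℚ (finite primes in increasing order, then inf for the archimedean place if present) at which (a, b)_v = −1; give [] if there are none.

[11, inf]

Mod squares: a ≡ -77, b ≡ -119. Check v ∈ {∞, 2, 3, 7, 11, 13, 17, 19, 23, 29, 31}.
v=7: a=7^3·(≡6), b=7^1·(≡4) mod 7; (6|7)=-1, (4|7)=+1; (−1)^{3·1·3}·(-1)^1·(+1)^3 = +1.
v=11: a=11^3·(≡1), b=11^2·(≡2) mod 11; (1|11)=+1, (2|11)=-1; (−1)^{3·2·5}·(+1)^2·(-1)^3 = -1.
v=13: a=13^2·(≡1), b=13^0·(≡7) mod 13; (1|13)=+1, (7|13)=-1; (−1)^{2·0·6}·(+1)^0·(-1)^2 = +1.
v=31: a=31^-2·(≡16), b=31^0·(≡20) mod 31; (16|31)=+1, (20|31)=+1; (−1)^{-2·0·15}·(+1)^0·(+1)^-2 = +1.
v=2: v_2(a)=2, v_2(b)=0; units ≡ 3, 1 (mod 8); ε·ε+αω+βω = 1·0+2·0+0·1 ≡ 0  ⇒  (a,b)_2 = +1.
v=29: a=29^2·(≡10), b=29^0·(≡18) mod 29; (10|29)=-1, (18|29)=-1; (−1)^{2·0·14}·(-1)^0·(-1)^2 = +1.
v=19: a=19^0·(≡13), b=19^2·(≡2) mod 19; (13|19)=-1, (2|19)=-1; (−1)^{0·2·9}·(-1)^2·(-1)^0 = +1.
v=∞: -77 < 0 and -119 < 0  ⇒  (a,b)_∞ = -1.
v=23: a=23^-2·(≡22), b=23^0·(≡20) mod 23; (22|23)=-1, (20|23)=-1; (−1)^{-2·0·11}·(-1)^0·(-1)^-2 = +1.
v=3: a=3^0·(≡1), b=3^-4·(≡1) mod 3; (1|3)=+1, (1|3)=+1; (−1)^{0·-4·1}·(+1)^-4·(+1)^0 = +1.
v=17: a=17^2·(≡4), b=17^5·(≡14) mod 17; (4|17)=+1, (14|17)=-1; (−1)^{2·5·8}·(+1)^5·(-1)^2 = +1.
|Ram(-77, -119)| = 2, even; anisotropic at {11, ∞}.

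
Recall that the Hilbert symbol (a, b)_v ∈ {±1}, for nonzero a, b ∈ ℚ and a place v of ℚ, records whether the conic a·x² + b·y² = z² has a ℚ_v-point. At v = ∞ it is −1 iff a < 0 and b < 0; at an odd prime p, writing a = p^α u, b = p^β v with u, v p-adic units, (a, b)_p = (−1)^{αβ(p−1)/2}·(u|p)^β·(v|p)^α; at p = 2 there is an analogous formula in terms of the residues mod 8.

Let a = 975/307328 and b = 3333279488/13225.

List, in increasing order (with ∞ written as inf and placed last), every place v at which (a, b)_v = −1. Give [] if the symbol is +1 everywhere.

[2, 3, 13, 17]

(a, b) ≡ (78, 5423) mod (ℚ^×)²; places V = {2, 3, 5, 7, 11, 13, 17, 23, 29, ∞}.
(a,b)_3: α=1, u≡2; β=0, v≡2 (mod 3); (2|3)=-1, (2|3)=-1; sign (−1)^0·-1^0·-1^1 = -1.
(a,b)_29: α=0, u≡7; β=1, v≡13 (mod 29); (7|29)=+1, (13|29)=+1; sign (−1)^0·+1^1·+1^0 = +1.
(a,b)_13: α=1, u≡11; β=0, v≡8 (mod 13); (11|13)=-1, (8|13)=-1; sign (−1)^0·-1^0·-1^1 = -1.
(a,b)_2: α=-7, β=8; u≡7, v≡7 (mod 8); ε(u)ε(v)=1·1, αω(v)=-7·0, βω(u)=8·0; sum ≡ 1  ⇒  -1.
(a,b)_17: α=0, u≡3; β=1, v≡16 (mod 17); (3|17)=-1, (16|17)=+1; sign (−1)^0·-1^1·+1^0 = -1.
(a,b)_7: α=-4, u≡1; β=4, v≡3 (mod 7); (1|7)=+1, (3|7)=-1; sign (−1)^0·+1^4·-1^-4 = +1.
(a,b)_∞: sgn(78)=+, sgn(5423)=+, so +1.
(a,b)_23: α=0, u≡16; β=-2, v≡13 (mod 23); (16|23)=+1, (13|23)=+1; sign (−1)^0·+1^-2·+1^0 = +1.
(a,b)_11: α=0, u≡4; β=1, v≡5 (mod 11); (4|11)=+1, (5|11)=+1; sign (−1)^0·+1^1·+1^0 = +1.
(a,b)_5: α=2, u≡3; β=-2, v≡2 (mod 5); (3|5)=-1, (2|5)=-1; sign (−1)^0·-1^-2·-1^2 = +1.
|Ram(78, 5423)| = 4, even; anisotropic at {2, 3, 13, 17}.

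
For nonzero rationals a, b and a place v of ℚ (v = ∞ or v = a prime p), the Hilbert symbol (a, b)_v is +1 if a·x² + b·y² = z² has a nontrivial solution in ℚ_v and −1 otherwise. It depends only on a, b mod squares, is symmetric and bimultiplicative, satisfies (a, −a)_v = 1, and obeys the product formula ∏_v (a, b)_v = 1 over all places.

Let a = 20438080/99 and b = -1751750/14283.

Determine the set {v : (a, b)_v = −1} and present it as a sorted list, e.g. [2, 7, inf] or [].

[3, 5, 13, 17]

Mod squares: a ≡ 12155, b ≡ -4290. Check v ∈ {∞, 2, 3, 5, 7, 11, 13, 17, 23}.
v=23: a=23^0·(≡17), b=23^-2·(≡17) mod 23; (17|23)=-1, (17|23)=-1; (−1)^{0·-2·11}·(-1)^-2·(-1)^0 = +1.
v=∞: 12155 > 0 and -4290 < 0  ⇒  (a,b)_∞ = +1.
v=17: a=17^3·(≡13), b=17^0·(≡5) mod 17; (13|17)=+1, (5|17)=-1; (−1)^{3·0·8}·(+1)^0·(-1)^3 = -1.
v=2: v_2(a)=6, v_2(b)=1; units ≡ 3, 7 (mod 8); ε·ε+αω+βω = 1·1+6·0+1·1 ≡ 0  ⇒  (a,b)_2 = +1.
v=13: a=13^1·(≡12), b=13^1·(≡11) mod 13; (12|13)=+1, (11|13)=-1; (−1)^{1·1·6}·(+1)^1·(-1)^1 = -1.
v=7: a=7^0·(≡5), b=7^2·(≡2) mod 7; (5|7)=-1, (2|7)=+1; (−1)^{0·2·3}·(-1)^2·(+1)^0 = +1.
v=5: a=5^1·(≡4), b=5^3·(≡2) mod 5; (4|5)=+1, (2|5)=-1; (−1)^{1·3·2}·(+1)^3·(-1)^1 = -1.
v=3: a=3^-2·(≡2), b=3^-3·(≡1) mod 3; (2|3)=-1, (1|3)=+1; (−1)^{-2·-3·1}·(-1)^-3·(+1)^-2 = -1.
v=11: a=11^-1·(≡4), b=11^1·(≡6) mod 11; (4|11)=+1, (6|11)=-1; (−1)^{-1·1·5}·(+1)^1·(-1)^-1 = +1.
(12155, -4290 / ℚ) ramifies at {3, 5, 13, 17}: a division algebra.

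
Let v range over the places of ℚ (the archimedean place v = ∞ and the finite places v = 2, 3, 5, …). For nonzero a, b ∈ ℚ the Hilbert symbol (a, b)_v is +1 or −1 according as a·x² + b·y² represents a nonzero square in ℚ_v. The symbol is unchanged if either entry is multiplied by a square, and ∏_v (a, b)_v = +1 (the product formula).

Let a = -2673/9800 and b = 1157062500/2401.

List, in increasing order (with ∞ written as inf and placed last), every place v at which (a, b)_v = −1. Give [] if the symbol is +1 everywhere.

Mod squares: a ≡ -66, b ≡ 17. Check v ∈ {∞, 2, 3, 5, 7, 11, 17}.
v=17: a=17^0·(≡8), b=17^1·(≡2) mod 17; (8|17)=+1, (2|17)=+1; (−1)^{0·1·8}·(+1)^1·(+1)^0 = +1.
v=∞: -66 < 0 and 17 > 0  ⇒  (a,b)_∞ = +1.
v=3: a=3^5·(≡2), b=3^2·(≡2) mod 3; (2|3)=-1, (2|3)=-1; (−1)^{5·2·1}·(-1)^2·(-1)^5 = -1.
v=2: v_2(a)=-3, v_2(b)=2; units ≡ 7, 1 (mod 8); ε·ε+αω+βω = 1·0+-3·0+2·0 ≡ 0  ⇒  (a,b)_2 = +1.
v=7: a=7^-2·(≡2), b=7^-4·(≡6) mod 7; (2|7)=+1, (6|7)=-1; (−1)^{-2·-4·3}·(+1)^-4·(-1)^-2 = +1.
v=5: a=5^-2·(≡1), b=5^6·(≡2) mod 5; (1|5)=+1, (2|5)=-1; (−1)^{-2·6·2}·(+1)^6·(-1)^-2 = +1.
v=11: a=11^1·(≡1), b=11^2·(≡8) mod 11; (1|11)=+1, (8|11)=-1; (−1)^{1·2·5}·(+1)^2·(-1)^1 = -1.
(-66, 17 / ℚ) ramifies at {3, 11}: a division algebra.

[3, 11]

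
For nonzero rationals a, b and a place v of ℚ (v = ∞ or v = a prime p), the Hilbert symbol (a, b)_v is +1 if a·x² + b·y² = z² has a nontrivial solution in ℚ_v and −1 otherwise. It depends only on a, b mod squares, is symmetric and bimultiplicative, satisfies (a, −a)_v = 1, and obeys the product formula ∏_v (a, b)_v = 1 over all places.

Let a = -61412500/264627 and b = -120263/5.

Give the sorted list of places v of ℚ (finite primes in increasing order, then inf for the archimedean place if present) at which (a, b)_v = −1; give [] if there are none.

(a, b) ≡ (-255, -715) mod (ℚ^×)²; places V = {2, 3, 5, 11, 13, 17, 29, ∞}.
(a,b)_5: α=5, u≡4; β=-1, v≡2 (mod 5); (4|5)=+1, (2|5)=-1; sign (−1)^0·+1^-1·-1^5 = -1.
(a,b)_17: α=3, u≡16; β=0, v≡16 (mod 17); (16|17)=+1, (16|17)=+1; sign (−1)^0·+1^0·+1^3 = +1.
(a,b)_∞: sgn(-255)=−, sgn(-715)=−, so -1.
(a,b)_29: α=0, u≡23; β=2, v≡12 (mod 29); (23|29)=+1, (12|29)=-1; sign (−1)^0·+1^2·-1^0 = +1.
(a,b)_2: α=2, β=0; u≡1, v≡5 (mod 8); ε(u)ε(v)=0·0, αω(v)=2·1, βω(u)=0·0; sum ≡ 0  ⇒  +1.
(a,b)_11: α=-2, u≡3; β=1, v≡9 (mod 11); (3|11)=+1, (9|11)=+1; sign (−1)^0·+1^1·+1^-2 = +1.
(a,b)_3: α=-7, u≡2; β=0, v≡2 (mod 3); (2|3)=-1, (2|3)=-1; sign (−1)^0·-1^0·-1^-7 = -1.
(a,b)_13: α=0, u≡6; β=1, v≡1 (mod 13); (6|13)=-1, (1|13)=+1; sign (−1)^0·-1^1·+1^0 = -1.
|Ram(-255, -715)| = 4, even; anisotropic at {3, 5, 13, ∞}.

[3, 5, 13, inf]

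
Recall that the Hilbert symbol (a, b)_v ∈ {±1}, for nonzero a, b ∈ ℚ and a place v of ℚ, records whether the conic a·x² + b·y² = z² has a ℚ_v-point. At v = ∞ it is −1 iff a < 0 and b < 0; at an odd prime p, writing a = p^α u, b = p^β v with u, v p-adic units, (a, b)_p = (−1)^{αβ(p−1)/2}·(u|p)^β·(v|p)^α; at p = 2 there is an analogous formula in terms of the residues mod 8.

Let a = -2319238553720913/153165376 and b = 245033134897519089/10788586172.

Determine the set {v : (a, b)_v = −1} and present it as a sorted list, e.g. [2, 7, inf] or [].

(a, b) ≡ (-713, 23) mod (ℚ^×)²; places V = {2, 3, 7, 11, 13, 17, 23, 31, 41, 43, ∞}.
(a,b)_11: α=2, u≡10; β=6, v≡9 (mod 11); (10|11)=-1, (9|11)=+1; sign (−1)^0·-1^6·+1^2 = +1.
(a,b)_43: α=2, u≡32; β=2, v≡4 (mod 43); (32|43)=-1, (4|43)=+1; sign (−1)^0·-1^2·+1^2 = +1.
(a,b)_7: α=-2, u≡4; β=-4, v≡1 (mod 7); (4|7)=+1, (1|7)=+1; sign (−1)^0·+1^-4·+1^-2 = +1.
(a,b)_13: α=-2, u≡8; β=-2, v≡4 (mod 13); (8|13)=-1, (4|13)=+1; sign (−1)^0·-1^-2·+1^-2 = +1.
(a,b)_41: α=2, u≡2; β=0, v≡9 (mod 41); (2|41)=+1, (9|41)=+1; sign (−1)^0·+1^0·+1^2 = +1.
(a,b)_31: α=3, u≡25; β=4, v≡22 (mod 31); (25|31)=+1, (22|31)=-1; sign (−1)^0·+1^4·-1^3 = -1.
(a,b)_3: α=2, u≡1; β=4, v≡2 (mod 3); (1|3)=+1, (2|3)=-1; sign (−1)^0·+1^4·-1^2 = +1.
(a,b)_17: α=-2, u≡8; β=-2, v≡11 (mod 17); (8|17)=+1, (11|17)=-1; sign (−1)^0·+1^-2·-1^-2 = +1.
(a,b)_∞: sgn(-713)=−, sgn(23)=+, so +1.
(a,b)_2: α=-6, β=-2; u≡7, v≡7 (mod 8); ε(u)ε(v)=1·1, αω(v)=-6·0, βω(u)=-2·0; sum ≡ 1  ⇒  -1.
(a,b)_23: α=1, u≡14; β=-1, v≡16 (mod 23); (14|23)=-1, (16|23)=+1; sign (−1)^1·-1^-1·+1^1 = +1.
(-713, 23 / ℚ) ramifies at {2, 31}: a division algebra.

[2, 31]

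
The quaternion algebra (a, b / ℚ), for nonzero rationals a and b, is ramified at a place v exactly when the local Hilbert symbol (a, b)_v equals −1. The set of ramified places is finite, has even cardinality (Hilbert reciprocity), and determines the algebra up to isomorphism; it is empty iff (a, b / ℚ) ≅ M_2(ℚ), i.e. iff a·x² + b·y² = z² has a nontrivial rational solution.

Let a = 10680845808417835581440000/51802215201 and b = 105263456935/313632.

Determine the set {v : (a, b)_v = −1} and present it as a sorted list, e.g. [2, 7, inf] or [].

(a, b) ≡ (26, 15470) mod (ℚ^×)²; places V = {2, 3, 5, 7, 11, 13, 17, 19, 31, ∞}.
(a,b)_7: α=4, u≡6; β=3, v≡6 (mod 7); (6|7)=-1, (6|7)=-1; sign (−1)^0·-1^3·-1^4 = -1.
(a,b)_2: α=27, β=-5; u≡5, v≡7 (mod 8); ε(u)ε(v)=0·1, αω(v)=27·0, βω(u)=-5·1; sum ≡ 1  ⇒  -1.
(a,b)_5: α=4, u≡4; β=1, v≡1 (mod 5); (4|5)=+1, (1|5)=+1; sign (−1)^0·+1^1·+1^4 = +1.
(a,b)_19: α=-2, u≡11; β=0, v≡1 (mod 19); (11|19)=+1, (1|19)=+1; sign (−1)^0·+1^0·+1^-2 = +1.
(a,b)_13: α=3, u≡8; β=1, v≡11 (mod 13); (8|13)=-1, (11|13)=-1; sign (−1)^0·-1^1·-1^3 = +1.
(a,b)_11: α=-6, u≡1; β=-2, v≡3 (mod 11); (1|11)=+1, (3|11)=+1; sign (−1)^0·+1^-2·+1^-6 = +1.
(a,b)_31: α=0, u≡30; β=2, v≡18 (mod 31); (30|31)=-1, (18|31)=+1; sign (−1)^0·-1^2·+1^0 = +1.
(a,b)_3: α=-4, u≡2; β=-4, v≡2 (mod 3); (2|3)=-1, (2|3)=-1; sign (−1)^0·-1^-4·-1^-4 = +1.
(a,b)_∞: sgn(26)=+, sgn(15470)=+, so +1.
(a,b)_17: α=6, u≡4; β=3, v≡13 (mod 17); (4|17)=+1, (13|17)=+1; sign (−1)^0·+1^3·+1^6 = +1.
|Ram(26, 15470)| = 2, even; anisotropic at {2, 7}.

[2, 7]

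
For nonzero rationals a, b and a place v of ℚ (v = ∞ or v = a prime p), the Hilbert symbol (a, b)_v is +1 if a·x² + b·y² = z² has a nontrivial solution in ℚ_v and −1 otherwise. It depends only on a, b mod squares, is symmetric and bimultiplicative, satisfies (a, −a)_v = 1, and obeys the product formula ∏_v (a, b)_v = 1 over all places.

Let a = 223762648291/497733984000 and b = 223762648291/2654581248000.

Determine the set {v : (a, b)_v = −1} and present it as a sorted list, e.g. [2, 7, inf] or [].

Mod squares: a ≡ 3885, b ≡ 1295. Check v ∈ {∞, 2, 3, 5, 7, 11, 13, 17, 19, 23, 37}.
v=∞: 3885 > 0 and 1295 > 0  ⇒  (a,b)_∞ = +1.
v=17: a=17^2·(≡15), b=17^2·(≡6) mod 17; (15|17)=+1, (6|17)=-1; (−1)^{2·2·8}·(+1)^2·(-1)^2 = +1.
v=7: a=7^3·(≡2), b=7^3·(≡3) mod 7; (2|7)=+1, (3|7)=-1; (−1)^{3·3·3}·(+1)^3·(-1)^3 = +1.
v=2: v_2(a)=-8, v_2(b)=-12; units ≡ 5, 7 (mod 8); ε·ε+αω+βω = 0·1+-8·0+-12·1 ≡ 0  ⇒  (a,b)_2 = +1.
v=11: a=11^-2·(≡6), b=11^-2·(≡8) mod 11; (6|11)=-1, (8|11)=-1; (−1)^{-2·-2·5}·(-1)^-2·(-1)^-2 = +1.
v=5: a=5^-3·(≡3), b=5^-3·(≡4) mod 5; (3|5)=-1, (4|5)=+1; (−1)^{-3·-3·2}·(-1)^-3·(+1)^-3 = -1.
v=23: a=23^-2·(≡22), b=23^-2·(≡7) mod 23; (22|23)=-1, (7|23)=-1; (−1)^{-2·-2·11}·(-1)^-2·(-1)^-2 = +1.
v=3: a=3^-5·(≡2), b=3^-4·(≡2) mod 3; (2|3)=-1, (2|3)=-1; (−1)^{-5·-4·1}·(-1)^-4·(-1)^-5 = -1.
v=19: a=19^2·(≡5), b=19^2·(≡14) mod 19; (5|19)=+1, (14|19)=-1; (−1)^{2·2·9}·(+1)^2·(-1)^2 = +1.
v=37: a=37^1·(≡15), b=37^1·(≡19) mod 37; (15|37)=-1, (19|37)=-1; (−1)^{1·1·18}·(-1)^1·(-1)^1 = +1.
v=13: a=13^2·(≡2), b=13^2·(≡2) mod 13; (2|13)=-1, (2|13)=-1; (−1)^{2·2·6}·(-1)^2·(-1)^2 = +1.
Ram(3885, 1295) = {3, 5}; no ℚ_3-point on the conic.

[3, 5]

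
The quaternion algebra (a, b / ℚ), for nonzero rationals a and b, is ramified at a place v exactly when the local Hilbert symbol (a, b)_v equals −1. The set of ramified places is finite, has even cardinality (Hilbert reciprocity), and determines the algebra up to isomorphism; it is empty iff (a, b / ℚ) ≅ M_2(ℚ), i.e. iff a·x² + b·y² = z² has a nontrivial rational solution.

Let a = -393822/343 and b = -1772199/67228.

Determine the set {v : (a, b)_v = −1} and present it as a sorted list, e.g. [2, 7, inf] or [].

Mod squares: a ≡ -34034, b ≡ -17017. Check v ∈ {∞, 2, 3, 7, 11, 13, 17}.
v=7: a=7^-3·(≡5), b=7^-5·(≡3) mod 7; (5|7)=-1, (3|7)=-1; (−1)^{-3·-5·3}·(-1)^-5·(-1)^-3 = -1.
v=2: v_2(a)=1, v_2(b)=-2; units ≡ 7, 7 (mod 8); ε·ε+αω+βω = 1·1+1·0+-2·0 ≡ 1  ⇒  (a,b)_2 = -1.
v=17: a=17^1·(≡13), b=17^1·(≡15) mod 17; (13|17)=+1, (15|17)=+1; (−1)^{1·1·8}·(+1)^1·(+1)^1 = +1.
v=13: a=13^1·(≡7), b=13^1·(≡12) mod 13; (7|13)=-1, (12|13)=+1; (−1)^{1·1·6}·(-1)^1·(+1)^1 = -1.
v=11: a=11^1·(≡7), b=11^1·(≡9) mod 11; (7|11)=-1, (9|11)=+1; (−1)^{1·1·5}·(-1)^1·(+1)^1 = +1.
v=3: a=3^4·(≡1), b=3^6·(≡2) mod 3; (1|3)=+1, (2|3)=-1; (−1)^{4·6·1}·(+1)^6·(-1)^4 = +1.
v=∞: -34034 < 0 and -17017 < 0  ⇒  (a,b)_∞ = -1.
Ram(-34034, -17017) = {2, 7, 13, ∞}; no ℚ_2-point on the conic.

[2, 7, 13, inf]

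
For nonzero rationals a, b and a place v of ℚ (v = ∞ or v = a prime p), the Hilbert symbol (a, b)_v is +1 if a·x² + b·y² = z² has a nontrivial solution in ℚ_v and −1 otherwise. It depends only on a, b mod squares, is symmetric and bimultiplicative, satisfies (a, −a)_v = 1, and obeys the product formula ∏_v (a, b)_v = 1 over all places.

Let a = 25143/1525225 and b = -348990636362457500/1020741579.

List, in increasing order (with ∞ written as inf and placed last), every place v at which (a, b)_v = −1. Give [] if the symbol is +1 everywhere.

Mod squares: a ≡ 87, b ≡ -4614973. Check v ∈ {∞, 2, 3, 5, 11, 13, 17, 19, 23, 29, 37}.
v=37: a=37^0·(≡22), b=37^3·(≡23) mod 37; (22|37)=-1, (23|37)=-1; (−1)^{0·3·18}·(-1)^3·(-1)^0 = -1.
v=13: a=13^-2·(≡9), b=13^-4·(≡9) mod 13; (9|13)=+1, (9|13)=+1; (−1)^{-2·-4·6}·(+1)^-4·(+1)^-2 = +1.
v=17: a=17^2·(≡1), b=17^3·(≡4) mod 17; (1|17)=+1, (4|17)=+1; (−1)^{2·3·8}·(+1)^3·(+1)^2 = +1.
v=23: a=23^0·(≡9), b=23^1·(≡16) mod 23; (9|23)=+1, (16|23)=+1; (−1)^{0·1·11}·(+1)^1·(+1)^0 = +1.
v=∞: 87 > 0 and -4614973 < 0  ⇒  (a,b)_∞ = +1.
v=3: a=3^1·(≡2), b=3^-2·(≡2) mod 3; (2|3)=-1, (2|3)=-1; (−1)^{1·-2·1}·(-1)^-2·(-1)^1 = -1.
v=29: a=29^1·(≡3), b=29^3·(≡27) mod 29; (3|29)=-1, (27|29)=-1; (−1)^{1·3·14}·(-1)^3·(-1)^1 = +1.
v=19: a=19^-2·(≡9), b=19^-2·(≡2) mod 19; (9|19)=+1, (2|19)=-1; (−1)^{-2·-2·9}·(+1)^-2·(-1)^-2 = +1.
v=11: a=11^0·(≡7), b=11^-1·(≡2) mod 11; (7|11)=-1, (2|11)=-1; (−1)^{0·-1·5}·(-1)^-1·(-1)^0 = -1.
v=2: v_2(a)=0, v_2(b)=2; units ≡ 7, 3 (mod 8); ε·ε+αω+βω = 1·1+0·1+2·0 ≡ 1  ⇒  (a,b)_2 = -1.
v=5: a=5^-2·(≡2), b=5^4·(≡2) mod 5; (2|5)=-1, (2|5)=-1; (−1)^{-2·4·2}·(-1)^4·(-1)^-2 = +1.
Ram(87, -4614973) = {2, 3, 11, 37}; no ℚ_2-point on the conic.

[2, 3, 11, 37]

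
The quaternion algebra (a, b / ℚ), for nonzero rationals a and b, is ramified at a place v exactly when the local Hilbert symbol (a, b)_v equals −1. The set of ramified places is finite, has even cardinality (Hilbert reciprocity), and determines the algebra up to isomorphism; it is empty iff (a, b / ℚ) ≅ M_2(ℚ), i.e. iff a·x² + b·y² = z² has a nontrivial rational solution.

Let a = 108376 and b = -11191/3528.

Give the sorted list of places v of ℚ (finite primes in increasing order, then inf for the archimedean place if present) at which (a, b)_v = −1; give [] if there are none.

[2, 19, 23, 31]

(a, b) ≡ (27094, -62) mod (ℚ^×)²; places V = {2, 3, 7, 19, 23, 31, ∞}.
(a,b)_∞: sgn(27094)=+, sgn(-62)=−, so +1.
(a,b)_23: α=1, u≡20; β=0, v≡19 (mod 23); (20|23)=-1, (19|23)=-1; sign (−1)^0·-1^0·-1^1 = -1.
(a,b)_7: α=0, u≡2; β=-2, v≡1 (mod 7); (2|7)=+1, (1|7)=+1; sign (−1)^0·+1^-2·+1^0 = +1.
(a,b)_3: α=0, u≡1; β=-2, v≡1 (mod 3); (1|3)=+1, (1|3)=+1; sign (−1)^0·+1^-2·+1^0 = +1.
(a,b)_19: α=1, u≡4; β=2, v≡2 (mod 19); (4|19)=+1, (2|19)=-1; sign (−1)^0·+1^2·-1^1 = -1.
(a,b)_31: α=1, u≡24; β=1, v≡24 (mod 31); (24|31)=-1, (24|31)=-1; sign (−1)^1·-1^1·-1^1 = -1.
(a,b)_2: α=3, β=-3; u≡3, v≡1 (mod 8); ε(u)ε(v)=1·0, αω(v)=3·0, βω(u)=-3·1; sum ≡ 1  ⇒  -1.
|Ram(27094, -62)| = 4, even; anisotropic at {2, 19, 23, 31}.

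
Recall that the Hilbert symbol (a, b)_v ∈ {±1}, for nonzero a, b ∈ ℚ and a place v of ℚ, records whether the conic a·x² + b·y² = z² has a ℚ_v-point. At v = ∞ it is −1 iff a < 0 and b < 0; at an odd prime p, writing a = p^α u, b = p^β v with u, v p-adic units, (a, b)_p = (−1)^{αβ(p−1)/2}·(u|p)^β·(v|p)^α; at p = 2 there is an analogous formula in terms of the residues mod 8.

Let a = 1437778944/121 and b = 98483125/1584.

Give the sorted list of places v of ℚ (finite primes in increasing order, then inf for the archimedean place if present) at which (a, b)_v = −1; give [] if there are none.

[3, 7, 11, 31]

(a, b) ≡ (156009, 1733303) mod (ℚ^×)²; places V = {2, 3, 5, 7, 11, 13, 17, 19, 23, 31, ∞}.
(a,b)_11: α=-2, u≡8; β=-1, v≡4 (mod 11); (8|11)=-1, (4|11)=+1; sign (−1)^0·-1^-1·+1^-2 = -1.
(a,b)_17: α=1, u≡14; β=1, v≡6 (mod 17); (14|17)=-1, (6|17)=-1; sign (−1)^0·-1^1·-1^1 = +1.
(a,b)_13: α=0, u≡1; β=1, v≡4 (mod 13); (1|13)=+1, (4|13)=+1; sign (−1)^0·+1^1·+1^0 = +1.
(a,b)_23: α=1, u≡10; β=1, v≡4 (mod 23); (10|23)=-1, (4|23)=+1; sign (−1)^1·-1^1·+1^1 = +1.
(a,b)_5: α=0, u≡4; β=4, v≡2 (mod 5); (4|5)=+1, (2|5)=-1; sign (−1)^0·+1^4·-1^0 = +1.
(a,b)_19: α=1, u≡14; β=0, v≡1 (mod 19); (14|19)=-1, (1|19)=+1; sign (−1)^0·-1^0·+1^1 = +1.
(a,b)_2: α=10, β=-4; u≡1, v≡7 (mod 8); ε(u)ε(v)=0·1, αω(v)=10·0, βω(u)=-4·0; sum ≡ 0  ⇒  +1.
(a,b)_31: α=0, u≡11; β=1, v≡19 (mod 31); (11|31)=-1, (19|31)=+1; sign (−1)^0·-1^1·+1^0 = -1.
(a,b)_7: α=1, u≡5; β=0, v≡3 (mod 7); (5|7)=-1, (3|7)=-1; sign (−1)^0·-1^0·-1^1 = -1.
(a,b)_3: α=3, u≡1; β=-2, v≡2 (mod 3); (1|3)=+1, (2|3)=-1; sign (−1)^0·+1^-2·-1^3 = -1.
(a,b)_∞: sgn(156009)=+, sgn(1733303)=+, so +1.
Ram(156009, 1733303) = {3, 7, 11, 31}; no ℚ_3-point on the conic.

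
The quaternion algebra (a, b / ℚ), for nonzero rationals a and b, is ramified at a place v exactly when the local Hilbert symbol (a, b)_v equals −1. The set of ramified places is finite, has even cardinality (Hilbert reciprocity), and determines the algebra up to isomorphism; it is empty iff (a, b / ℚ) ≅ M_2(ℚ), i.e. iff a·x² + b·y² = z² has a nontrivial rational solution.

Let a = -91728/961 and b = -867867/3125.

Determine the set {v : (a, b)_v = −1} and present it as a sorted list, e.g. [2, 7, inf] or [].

(a, b) ≡ (-13, -15015) mod (ℚ^×)²; places V = {2, 3, 5, 7, 11, 13, 17, 31, ∞}.
(a,b)_31: α=-2, u≡1; β=0, v≡14 (mod 31); (1|31)=+1, (14|31)=+1; sign (−1)^0·+1^0·+1^-2 = +1.
(a,b)_17: α=0, u≡8; β=2, v≡15 (mod 17); (8|17)=+1, (15|17)=+1; sign (−1)^0·+1^2·+1^0 = +1.
(a,b)_3: α=2, u≡2; β=1, v≡2 (mod 3); (2|3)=-1, (2|3)=-1; sign (−1)^0·-1^1·-1^2 = -1.
(a,b)_2: α=4, β=0; u≡3, v≡1 (mod 8); ε(u)ε(v)=1·0, αω(v)=4·0, βω(u)=0·1; sum ≡ 0  ⇒  +1.
(a,b)_∞: sgn(-13)=−, sgn(-15015)=−, so -1.
(a,b)_7: α=2, u≡2; β=1, v≡1 (mod 7); (2|7)=+1, (1|7)=+1; sign (−1)^0·+1^1·+1^2 = +1.
(a,b)_11: α=0, u≡3; β=1, v≡6 (mod 11); (3|11)=+1, (6|11)=-1; sign (−1)^0·+1^1·-1^0 = +1.
(a,b)_13: α=1, u≡10; β=1, v≡7 (mod 13); (10|13)=+1, (7|13)=-1; sign (−1)^0·+1^1·-1^1 = -1.
(a,b)_5: α=0, u≡2; β=-5, v≡3 (mod 5); (2|5)=-1, (3|5)=-1; sign (−1)^0·-1^-5·-1^0 = -1.
|Ram(-13, -15015)| = 4, even; anisotropic at {3, 5, 13, ∞}.

[3, 5, 13, inf]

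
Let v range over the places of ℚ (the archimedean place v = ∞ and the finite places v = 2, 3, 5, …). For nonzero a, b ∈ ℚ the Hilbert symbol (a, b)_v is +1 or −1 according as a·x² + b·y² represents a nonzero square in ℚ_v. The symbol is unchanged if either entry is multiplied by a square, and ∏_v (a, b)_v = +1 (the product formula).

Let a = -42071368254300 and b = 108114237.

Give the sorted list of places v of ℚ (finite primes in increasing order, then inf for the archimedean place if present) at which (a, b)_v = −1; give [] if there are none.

[3, 7, 17, 19]

(a, b) ≡ (-7, 245157) mod (ℚ^×)²; places V = {2, 3, 5, 7, 11, 17, 19, 23, ∞}.
(a,b)_2: α=2, β=0; u≡1, v≡5 (mod 8); ε(u)ε(v)=0·0, αω(v)=2·1, βω(u)=0·0; sum ≡ 0  ⇒  +1.
(a,b)_5: α=2, u≡3; β=0, v≡2 (mod 5); (3|5)=-1, (2|5)=-1; sign (−1)^0·-1^0·-1^2 = +1.
(a,b)_17: α=2, u≡10; β=1, v≡12 (mod 17); (10|17)=-1, (12|17)=-1; sign (−1)^0·-1^1·-1^2 = -1.
(a,b)_3: α=2, u≡2; β=3, v≡2 (mod 3); (2|3)=-1, (2|3)=-1; sign (−1)^0·-1^3·-1^2 = -1.
(a,b)_19: α=2, u≡12; β=1, v≡8 (mod 19); (12|19)=-1, (8|19)=-1; sign (−1)^0·-1^1·-1^2 = -1.
(a,b)_∞: sgn(-7)=−, sgn(245157)=+, so +1.
(a,b)_11: α=2, u≡4; β=1, v≡1 (mod 11); (4|11)=+1, (1|11)=+1; sign (−1)^0·+1^1·+1^2 = +1.
(a,b)_23: α=2, u≡12; β=1, v≡17 (mod 23); (12|23)=+1, (17|23)=-1; sign (−1)^0·+1^1·-1^2 = +1.
(a,b)_7: α=1, u≡3; β=2, v≡6 (mod 7); (3|7)=-1, (6|7)=-1; sign (−1)^0·-1^2·-1^1 = -1.
(-7, 245157 / ℚ) ramifies at {3, 7, 17, 19}: a division algebra.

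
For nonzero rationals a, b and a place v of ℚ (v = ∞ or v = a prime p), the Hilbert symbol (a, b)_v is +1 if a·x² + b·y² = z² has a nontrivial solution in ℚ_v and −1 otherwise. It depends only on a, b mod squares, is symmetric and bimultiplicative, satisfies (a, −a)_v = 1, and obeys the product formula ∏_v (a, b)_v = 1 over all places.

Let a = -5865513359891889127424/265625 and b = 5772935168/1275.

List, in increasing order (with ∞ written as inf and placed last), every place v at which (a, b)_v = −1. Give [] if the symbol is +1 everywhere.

Mod squares: a ≡ -187, b ≡ 9282. Check v ∈ {∞, 2, 3, 5, 7, 11, 13, 17}.
v=2: v_2(a)=42, v_2(b)=19; units ≡ 5, 1 (mod 8); ε·ε+αω+βω = 0·0+42·0+19·1 ≡ 1  ⇒  (a,b)_2 = -1.
v=5: a=5^-6·(≡3), b=5^-2·(≡3) mod 5; (3|5)=-1, (3|5)=-1; (−1)^{-6·-2·2}·(-1)^-2·(-1)^-6 = +1.
v=17: a=17^-1·(≡11), b=17^-1·(≡4) mod 17; (11|17)=-1, (4|17)=+1; (−1)^{-1·-1·8}·(-1)^-1·(+1)^-1 = -1.
v=3: a=3^0·(≡2), b=3^-1·(≡1) mod 3; (2|3)=-1, (1|3)=+1; (−1)^{0·-1·1}·(-1)^-1·(+1)^0 = -1.
v=∞: -187 < 0 and 9282 > 0  ⇒  (a,b)_∞ = +1.
v=13: a=13^2·(≡2), b=13^1·(≡9) mod 13; (2|13)=-1, (9|13)=+1; (−1)^{2·1·6}·(-1)^1·(+1)^2 = -1.
v=11: a=11^5·(≡1), b=11^2·(≡4) mod 11; (1|11)=+1, (4|11)=+1; (−1)^{5·2·5}·(+1)^2·(+1)^5 = +1.
v=7: a=7^2·(≡4), b=7^1·(≡3) mod 7; (4|7)=+1, (3|7)=-1; (−1)^{2·1·3}·(+1)^1·(-1)^2 = +1.
Ram(-187, 9282) = {2, 3, 13, 17}; no ℚ_2-point on the conic.

[2, 3, 13, 17]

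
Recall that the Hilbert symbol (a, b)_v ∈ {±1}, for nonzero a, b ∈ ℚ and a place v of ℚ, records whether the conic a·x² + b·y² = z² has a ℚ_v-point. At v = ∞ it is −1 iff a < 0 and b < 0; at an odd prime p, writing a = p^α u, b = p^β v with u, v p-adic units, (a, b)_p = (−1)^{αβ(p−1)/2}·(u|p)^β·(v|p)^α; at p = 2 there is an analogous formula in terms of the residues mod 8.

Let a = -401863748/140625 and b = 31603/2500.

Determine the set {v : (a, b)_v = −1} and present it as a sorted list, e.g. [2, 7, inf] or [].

[2, 17]

(a, b) ≡ (-17, 187) mod (ℚ^×)²; places V = {2, 3, 5, 11, 13, 17, ∞}.
(a,b)_2: α=2, β=-2; u≡7, v≡3 (mod 8); ε(u)ε(v)=1·1, αω(v)=2·1, βω(u)=-2·0; sum ≡ 1  ⇒  -1.
(a,b)_17: α=3, u≡8; β=1, v≡6 (mod 17); (8|17)=+1, (6|17)=-1; sign (−1)^0·+1^1·-1^3 = -1.
(a,b)_3: α=-2, u≡1; β=0, v≡1 (mod 3); (1|3)=+1, (1|3)=+1; sign (−1)^0·+1^0·+1^-2 = +1.
(a,b)_13: α=2, u≡4; β=2, v≡11 (mod 13); (4|13)=+1, (11|13)=-1; sign (−1)^0·+1^2·-1^2 = +1.
(a,b)_5: α=-6, u≡3; β=-4, v≡2 (mod 5); (3|5)=-1, (2|5)=-1; sign (−1)^0·-1^-4·-1^-6 = +1.
(a,b)_∞: sgn(-17)=−, sgn(187)=+, so +1.
(a,b)_11: α=2, u≡9; β=1, v≡8 (mod 11); (9|11)=+1, (8|11)=-1; sign (−1)^0·+1^1·-1^2 = +1.
(-17, 187 / ℚ) ramifies at {2, 17}: a division algebra.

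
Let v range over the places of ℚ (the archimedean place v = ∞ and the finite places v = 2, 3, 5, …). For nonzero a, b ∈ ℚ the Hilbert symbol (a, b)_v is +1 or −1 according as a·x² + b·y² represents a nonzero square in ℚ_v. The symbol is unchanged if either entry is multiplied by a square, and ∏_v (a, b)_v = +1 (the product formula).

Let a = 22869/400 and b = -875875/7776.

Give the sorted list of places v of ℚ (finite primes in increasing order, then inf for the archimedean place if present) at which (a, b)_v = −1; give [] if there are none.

(a, b) ≡ (21, -4290) mod (ℚ^×)²; places V = {2, 3, 5, 7, 11, 13, ∞}.
(a,b)_13: α=0, u≡8; β=1, v≡2 (mod 13); (8|13)=-1, (2|13)=-1; sign (−1)^0·-1^1·-1^0 = -1.
(a,b)_5: α=-2, u≡4; β=3, v≡3 (mod 5); (4|5)=+1, (3|5)=-1; sign (−1)^0·+1^3·-1^-2 = +1.
(a,b)_7: α=1, u≡5; β=2, v≡4 (mod 7); (5|7)=-1, (4|7)=+1; sign (−1)^0·-1^2·+1^1 = +1.
(a,b)_3: α=3, u≡1; β=-5, v≡1 (mod 3); (1|3)=+1, (1|3)=+1; sign (−1)^1·+1^-5·+1^3 = -1.
(a,b)_2: α=-4, β=-5; u≡5, v≡7 (mod 8); ε(u)ε(v)=0·1, αω(v)=-4·0, βω(u)=-5·1; sum ≡ 1  ⇒  -1.
(a,b)_∞: sgn(21)=+, sgn(-4290)=−, so +1.
(a,b)_11: α=2, u≡6; β=1, v≡7 (mod 11); (6|11)=-1, (7|11)=-1; sign (−1)^0·-1^1·-1^2 = -1.
|Ram(21, -4290)| = 4, even; anisotropic at {2, 3, 11, 13}.

[2, 3, 11, 13]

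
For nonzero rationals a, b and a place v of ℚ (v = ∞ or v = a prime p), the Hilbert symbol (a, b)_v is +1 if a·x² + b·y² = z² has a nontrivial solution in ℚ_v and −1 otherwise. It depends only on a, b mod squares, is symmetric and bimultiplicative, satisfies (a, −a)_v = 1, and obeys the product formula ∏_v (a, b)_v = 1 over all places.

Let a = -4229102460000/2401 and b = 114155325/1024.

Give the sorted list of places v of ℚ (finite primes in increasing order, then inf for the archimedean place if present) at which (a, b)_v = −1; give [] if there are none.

Mod squares: a ≡ -3495126, b ≡ 56373. Check v ∈ {∞, 2, 3, 5, 7, 11, 19, 23, 31, 43}.
v=31: a=31^1·(≡5), b=31^0·(≡26) mod 31; (5|31)=+1, (26|31)=-1; (−1)^{1·0·15}·(+1)^0·(-1)^1 = -1.
v=∞: -3495126 < 0 and 56373 > 0  ⇒  (a,b)_∞ = +1.
v=3: a=3^1·(≡2), b=3^5·(≡2) mod 3; (2|3)=-1, (2|3)=-1; (−1)^{1·5·1}·(-1)^5·(-1)^1 = -1.
v=23: a=23^1·(≡11), b=23^1·(≡3) mod 23; (11|23)=-1, (3|23)=+1; (−1)^{1·1·11}·(-1)^1·(+1)^1 = +1.
v=5: a=5^4·(≡4), b=5^2·(≡2) mod 5; (4|5)=+1, (2|5)=-1; (−1)^{4·2·2}·(+1)^2·(-1)^4 = +1.
v=11: a=11^2·(≡1), b=11^0·(≡9) mod 11; (1|11)=+1, (9|11)=+1; (−1)^{2·0·5}·(+1)^0·(+1)^2 = +1.
v=43: a=43^1·(≡21), b=43^1·(≡11) mod 43; (21|43)=+1, (11|43)=+1; (−1)^{1·1·21}·(+1)^1·(+1)^1 = -1.
v=19: a=19^1·(≡5), b=19^1·(≡12) mod 19; (5|19)=+1, (12|19)=-1; (−1)^{1·1·9}·(+1)^1·(-1)^1 = +1.
v=7: a=7^-4·(≡2), b=7^0·(≡2) mod 7; (2|7)=+1, (2|7)=+1; (−1)^{-4·0·3}·(+1)^0·(+1)^-4 = +1.
v=2: v_2(a)=5, v_2(b)=-10; units ≡ 5, 5 (mod 8); ε·ε+αω+βω = 0·0+5·1+-10·1 ≡ 1  ⇒  (a,b)_2 = -1.
|Ram(-3495126, 56373)| = 4, even; anisotropic at {2, 3, 31, 43}.

[2, 3, 31, 43]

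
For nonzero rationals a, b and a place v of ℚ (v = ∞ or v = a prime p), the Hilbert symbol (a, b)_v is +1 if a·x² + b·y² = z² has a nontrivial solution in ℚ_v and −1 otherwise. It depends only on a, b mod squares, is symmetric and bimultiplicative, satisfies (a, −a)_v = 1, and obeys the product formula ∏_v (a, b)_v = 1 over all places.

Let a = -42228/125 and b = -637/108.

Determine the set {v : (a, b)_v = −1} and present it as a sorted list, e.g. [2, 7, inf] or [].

Mod squares: a ≡ -5865, b ≡ -39. Check v ∈ {∞, 2, 3, 5, 7, 13, 17, 23}.
v=23: a=23^1·(≡5), b=23^0·(≡22) mod 23; (5|23)=-1, (22|23)=-1; (−1)^{1·0·11}·(-1)^0·(-1)^1 = -1.
v=5: a=5^-3·(≡2), b=5^0·(≡1) mod 5; (2|5)=-1, (1|5)=+1; (−1)^{-3·0·2}·(-1)^0·(+1)^-3 = +1.
v=∞: -5865 < 0 and -39 < 0  ⇒  (a,b)_∞ = -1.
v=3: a=3^3·(≡1), b=3^-3·(≡2) mod 3; (1|3)=+1, (2|3)=-1; (−1)^{3·-3·1}·(+1)^-3·(-1)^3 = +1.
v=13: a=13^0·(≡6), b=13^1·(≡4) mod 13; (6|13)=-1, (4|13)=+1; (−1)^{0·1·6}·(-1)^1·(+1)^0 = -1.
v=2: v_2(a)=2, v_2(b)=-2; units ≡ 7, 1 (mod 8); ε·ε+αω+βω = 1·0+2·0+-2·0 ≡ 0  ⇒  (a,b)_2 = +1.
v=17: a=17^1·(≡11), b=17^0·(≡10) mod 17; (11|17)=-1, (10|17)=-1; (−1)^{1·0·8}·(-1)^0·(-1)^1 = -1.
v=7: a=7^0·(≡4), b=7^2·(≡5) mod 7; (4|7)=+1, (5|7)=-1; (−1)^{0·2·3}·(+1)^2·(-1)^0 = +1.
(-5865, -39 / ℚ) ramifies at {13, 17, 23, ∞}: a division algebra.

[13, 17, 23, inf]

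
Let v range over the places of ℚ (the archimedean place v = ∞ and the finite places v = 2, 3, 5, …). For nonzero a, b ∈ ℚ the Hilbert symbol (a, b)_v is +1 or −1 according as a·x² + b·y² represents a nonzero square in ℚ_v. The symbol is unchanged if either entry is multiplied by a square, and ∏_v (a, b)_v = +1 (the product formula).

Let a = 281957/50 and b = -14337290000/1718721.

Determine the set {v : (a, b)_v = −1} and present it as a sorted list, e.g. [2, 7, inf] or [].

[13, 41]

(a, b) ≡ (1066, -41) mod (ℚ^×)²; places V = {2, 3, 5, 11, 13, 17, 19, 23, 41, ∞}.
(a,b)_17: α=0, u≡5; β=2, v≡3 (mod 17); (5|17)=-1, (3|17)=-1; sign (−1)^0·-1^2·-1^0 = +1.
(a,b)_23: α=2, u≡1; β=-2, v≡20 (mod 23); (1|23)=+1, (20|23)=-1; sign (−1)^0·+1^-2·-1^2 = +1.
(a,b)_5: α=-2, u≡1; β=4, v≡1 (mod 5); (1|5)=+1, (1|5)=+1; sign (−1)^0·+1^4·+1^-2 = +1.
(a,b)_41: α=1, u≡17; β=1, v≡25 (mod 41); (17|41)=-1, (25|41)=+1; sign (−1)^0·-1^1·+1^1 = -1.
(a,b)_3: α=0, u≡1; β=-2, v≡1 (mod 3); (1|3)=+1, (1|3)=+1; sign (−1)^0·+1^-2·+1^0 = +1.
(a,b)_19: α=0, u≡14; β=-2, v≡6 (mod 19); (14|19)=-1, (6|19)=+1; sign (−1)^0·-1^-2·+1^0 = +1.
(a,b)_∞: sgn(1066)=+, sgn(-41)=−, so +1.
(a,b)_11: α=0, u≡10; β=2, v≡5 (mod 11); (10|11)=-1, (5|11)=+1; sign (−1)^0·-1^2·+1^0 = +1.
(a,b)_2: α=-1, β=4; u≡5, v≡7 (mod 8); ε(u)ε(v)=0·1, αω(v)=-1·0, βω(u)=4·1; sum ≡ 0  ⇒  +1.
(a,b)_13: α=1, u≡4; β=0, v≡8 (mod 13); (4|13)=+1, (8|13)=-1; sign (−1)^0·+1^0·-1^1 = -1.
(1066, -41 / ℚ) ramifies at {13, 41}: a division algebra.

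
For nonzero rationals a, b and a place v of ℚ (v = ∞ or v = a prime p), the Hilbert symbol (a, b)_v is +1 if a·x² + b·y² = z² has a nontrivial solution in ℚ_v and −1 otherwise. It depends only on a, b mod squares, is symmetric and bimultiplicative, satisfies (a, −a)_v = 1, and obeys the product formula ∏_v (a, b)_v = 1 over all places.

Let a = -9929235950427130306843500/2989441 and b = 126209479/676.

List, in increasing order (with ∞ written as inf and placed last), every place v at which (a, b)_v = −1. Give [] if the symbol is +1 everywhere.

(a, b) ≡ (-27115, 319) mod (ℚ^×)²; places V = {2, 3, 5, 7, 11, 13, 17, 19, 29, 37, ∞}.
(a,b)_37: α=2, u≡22; β=2, v≡32 (mod 37); (22|37)=-1, (32|37)=-1; sign (−1)^0·-1^2·-1^2 = +1.
(a,b)_11: α=5, u≡2; β=1, v≡10 (mod 11); (2|11)=-1, (10|11)=-1; sign (−1)^1·-1^1·-1^5 = -1.
(a,b)_29: α=3, u≡7; β=1, v≡12 (mod 29); (7|29)=+1, (12|29)=-1; sign (−1)^0·+1^1·-1^3 = -1.
(a,b)_13: α=-2, u≡4; β=-2, v≡8 (mod 13); (4|13)=+1, (8|13)=-1; sign (−1)^0·+1^-2·-1^-2 = +1.
(a,b)_19: α=-2, u≡17; β=0, v≡2 (mod 19); (17|19)=+1, (2|19)=-1; sign (−1)^0·+1^0·-1^-2 = +1.
(a,b)_7: α=-2, u≡6; β=0, v≡1 (mod 7); (6|7)=-1, (1|7)=+1; sign (−1)^0·-1^0·+1^-2 = +1.
(a,b)_17: α=7, u≡11; β=2, v≡9 (mod 17); (11|17)=-1, (9|17)=+1; sign (−1)^0·-1^2·+1^7 = +1.
(a,b)_∞: sgn(-27115)=−, sgn(319)=+, so +1.
(a,b)_2: α=2, β=-2; u≡5, v≡7 (mod 8); ε(u)ε(v)=0·1, αω(v)=2·0, βω(u)=-2·1; sum ≡ 0  ⇒  +1.
(a,b)_3: α=2, u≡2; β=0, v≡1 (mod 3); (2|3)=-1, (1|3)=+1; sign (−1)^0·-1^0·+1^2 = +1.
(a,b)_5: α=3, u≡2; β=0, v≡4 (mod 5); (2|5)=-1, (4|5)=+1; sign (−1)^0·-1^0·+1^3 = +1.
(-27115, 319 / ℚ) ramifies at {11, 29}: a division algebra.

[11, 29]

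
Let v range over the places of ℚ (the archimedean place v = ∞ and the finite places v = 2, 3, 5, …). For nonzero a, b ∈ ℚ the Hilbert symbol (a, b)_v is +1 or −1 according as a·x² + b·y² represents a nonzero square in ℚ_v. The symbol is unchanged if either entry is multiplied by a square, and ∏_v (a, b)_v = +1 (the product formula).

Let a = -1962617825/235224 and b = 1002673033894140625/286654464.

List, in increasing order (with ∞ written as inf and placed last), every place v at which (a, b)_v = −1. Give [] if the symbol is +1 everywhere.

[3, 37]

(a, b) ≡ (-9612822, 6) mod (ℚ^×)²; places V = {2, 3, 5, 7, 11, 19, 37, 43, 53, ∞}.
(a,b)_43: α=1, u≡33; β=2, v≡23 (mod 43); (33|43)=-1, (23|43)=+1; sign (−1)^0·-1^2·+1^1 = +1.
(a,b)_53: α=1, u≡31; β=2, v≡4 (mod 53); (31|53)=-1, (4|53)=+1; sign (−1)^0·-1^2·+1^1 = +1.
(a,b)_2: α=-3, β=-17; u≡5, v≡3 (mod 8); ε(u)ε(v)=0·1, αω(v)=-3·1, βω(u)=-17·1; sum ≡ 0  ⇒  +1.
(a,b)_11: α=-2, u≡1; β=0, v≡2 (mod 11); (1|11)=+1, (2|11)=-1; sign (−1)^0·+1^0·-1^-2 = +1.
(a,b)_∞: sgn(-9612822)=−, sgn(6)=+, so +1.
(a,b)_5: α=2, u≡3; β=8, v≡1 (mod 5); (3|5)=-1, (1|5)=+1; sign (−1)^0·-1^8·+1^2 = +1.
(a,b)_7: α=2, u≡5; β=0, v≡6 (mod 7); (5|7)=-1, (6|7)=-1; sign (−1)^0·-1^0·-1^2 = +1.
(a,b)_3: α=-5, u≡2; β=-7, v≡2 (mod 3); (2|3)=-1, (2|3)=-1; sign (−1)^1·-1^-7·-1^-5 = -1.
(a,b)_37: α=1, u≡2; β=2, v≡31 (mod 37); (2|37)=-1, (31|37)=-1; sign (−1)^0·-1^2·-1^1 = -1.
(a,b)_19: α=1, u≡12; β=2, v≡4 (mod 19); (12|19)=-1, (4|19)=+1; sign (−1)^0·-1^2·+1^1 = +1.
|Ram(-9612822, 6)| = 2, even; anisotropic at {3, 37}.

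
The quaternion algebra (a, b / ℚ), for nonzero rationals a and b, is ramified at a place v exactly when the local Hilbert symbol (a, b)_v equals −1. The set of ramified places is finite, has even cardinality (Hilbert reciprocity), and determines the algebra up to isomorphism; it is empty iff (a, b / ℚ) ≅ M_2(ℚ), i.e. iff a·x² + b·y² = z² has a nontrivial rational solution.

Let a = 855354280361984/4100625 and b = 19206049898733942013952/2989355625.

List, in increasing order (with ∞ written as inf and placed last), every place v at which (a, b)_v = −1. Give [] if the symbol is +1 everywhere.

(a, b) ≡ (1271, 1547) mod (ℚ^×)²; places V = {2, 3, 5, 7, 13, 17, 29, 31, 41, ∞}.
(a,b)_7: α=0, u≡1; β=5, v≡1 (mod 7); (1|7)=+1, (1|7)=+1; sign (−1)^0·+1^5·+1^0 = +1.
(a,b)_5: α=-4, u≡4; β=-4, v≡3 (mod 5); (4|5)=+1, (3|5)=-1; sign (−1)^0·+1^-4·-1^-4 = +1.
(a,b)_13: α=2, u≡3; β=3, v≡6 (mod 13); (3|13)=+1, (6|13)=-1; sign (−1)^0·+1^3·-1^2 = +1.
(a,b)_∞: sgn(1271)=+, sgn(1547)=+, so +1.
(a,b)_17: α=2, u≡2; β=3, v≡14 (mod 17); (2|17)=+1, (14|17)=-1; sign (−1)^0·+1^3·-1^2 = +1.
(a,b)_29: α=2, u≡1; β=0, v≡10 (mod 29); (1|29)=+1, (10|29)=-1; sign (−1)^0·+1^0·-1^2 = +1.
(a,b)_41: α=1, u≡39; β=2, v≡6 (mod 41); (39|41)=+1, (6|41)=-1; sign (−1)^0·+1^2·-1^1 = -1.
(a,b)_3: α=-8, u≡2; β=-14, v≡2 (mod 3); (2|3)=-1, (2|3)=-1; sign (−1)^0·-1^-14·-1^-8 = +1.
(a,b)_31: α=1, u≡28; β=2, v≡9 (mod 31); (28|31)=+1, (9|31)=+1; sign (−1)^0·+1^2·+1^1 = +1.
(a,b)_2: α=14, β=16; u≡7, v≡3 (mod 8); ε(u)ε(v)=1·1, αω(v)=14·1, βω(u)=16·0; sum ≡ 1  ⇒  -1.
(1271, 1547 / ℚ) ramifies at {2, 41}: a division algebra.

[2, 41]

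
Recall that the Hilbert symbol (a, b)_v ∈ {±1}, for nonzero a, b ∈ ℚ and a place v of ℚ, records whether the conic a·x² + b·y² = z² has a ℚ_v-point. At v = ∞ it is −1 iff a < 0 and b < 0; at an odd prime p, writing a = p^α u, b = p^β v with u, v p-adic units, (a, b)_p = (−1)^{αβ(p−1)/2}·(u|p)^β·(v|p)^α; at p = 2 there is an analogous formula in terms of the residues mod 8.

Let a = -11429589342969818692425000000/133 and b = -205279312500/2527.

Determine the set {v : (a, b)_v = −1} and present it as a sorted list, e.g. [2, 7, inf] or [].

Mod squares: a ≡ -2222299261, b ≡ -283843. Check v ∈ {∞, 2, 3, 5, 7, 13, 19, 23, 29, 41, 43, 47}.
v=2: v_2(a)=6, v_2(b)=2; units ≡ 3, 5 (mod 8); ε·ε+αω+βω = 1·0+6·1+2·1 ≡ 0  ⇒  (a,b)_2 = +1.
v=47: a=47^1·(≡36), b=47^0·(≡12) mod 47; (36|47)=+1, (12|47)=+1; (−1)^{1·0·23}·(+1)^0·(+1)^1 = +1.
v=13: a=13^1·(≡3), b=13^0·(≡10) mod 13; (3|13)=+1, (10|13)=+1; (−1)^{1·0·6}·(+1)^0·(+1)^1 = +1.
v=3: a=3^2·(≡2), b=3^4·(≡2) mod 3; (2|3)=-1, (2|3)=-1; (−1)^{2·4·1}·(-1)^4·(-1)^2 = +1.
v=41: a=41^3·(≡14), b=41^1·(≡22) mod 41; (14|41)=-1, (22|41)=-1; (−1)^{3·1·20}·(-1)^1·(-1)^3 = +1.
v=5: a=5^8·(≡4), b=5^6·(≡2) mod 5; (4|5)=+1, (2|5)=-1; (−1)^{8·6·2}·(+1)^6·(-1)^8 = +1.
v=29: a=29^1·(≡18), b=29^0·(≡9) mod 29; (18|29)=-1, (9|29)=+1; (−1)^{1·0·14}·(-1)^0·(+1)^1 = +1.
v=7: a=7^-1·(≡6), b=7^-1·(≡1) mod 7; (6|7)=-1, (1|7)=+1; (−1)^{-1·-1·3}·(-1)^-1·(+1)^-1 = +1.
v=∞: -2222299261 < 0 and -283843 < 0  ⇒  (a,b)_∞ = -1.
v=19: a=19^-1·(≡6), b=19^-2·(≡16) mod 19; (6|19)=+1, (16|19)=+1; (−1)^{-1·-2·9}·(+1)^-2·(+1)^-1 = +1.
v=23: a=23^3·(≡17), b=23^1·(≡11) mod 23; (17|23)=-1, (11|23)=-1; (−1)^{3·1·11}·(-1)^1·(-1)^3 = -1.
v=43: a=43^4·(≡14), b=43^1·(≡10) mod 43; (14|43)=+1, (10|43)=+1; (−1)^{4·1·21}·(+1)^1·(+1)^4 = +1.
|Ram(-2222299261, -283843)| = 2, even; anisotropic at {23, ∞}.

[23, inf]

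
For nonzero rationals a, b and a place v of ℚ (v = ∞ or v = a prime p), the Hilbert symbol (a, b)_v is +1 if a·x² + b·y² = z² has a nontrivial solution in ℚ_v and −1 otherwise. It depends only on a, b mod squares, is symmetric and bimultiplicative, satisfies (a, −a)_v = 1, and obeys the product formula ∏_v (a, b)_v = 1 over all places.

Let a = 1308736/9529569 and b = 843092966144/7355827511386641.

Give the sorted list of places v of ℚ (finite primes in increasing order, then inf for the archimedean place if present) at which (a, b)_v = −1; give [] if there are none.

[]

(a, b) ≡ (1, 11) mod (ℚ^×)²; places V = {2, 3, 7, 11, 13, ∞}.
(a,b)_11: α=2, u≡5; β=7, v≡1 (mod 11); (5|11)=+1, (1|11)=+1; sign (−1)^0·+1^7·+1^2 = +1.
(a,b)_3: α=-4, u≡1; β=-12, v≡2 (mod 3); (1|3)=+1, (2|3)=-1; sign (−1)^0·+1^-12·-1^-4 = +1.
(a,b)_13: α=2, u≡10; β=2, v≡5 (mod 13); (10|13)=+1, (5|13)=-1; sign (−1)^0·+1^2·-1^2 = +1.
(a,b)_∞: sgn(1)=+, sgn(11)=+, so +1.
(a,b)_2: α=6, β=8; u≡1, v≡3 (mod 8); ε(u)ε(v)=0·1, αω(v)=6·1, βω(u)=8·0; sum ≡ 0  ⇒  +1.
(a,b)_7: α=-6, u≡4; β=-12, v≡2 (mod 7); (4|7)=+1, (2|7)=+1; sign (−1)^0·+1^-12·+1^-6 = +1.
Ram(a, b) = ∅: the form 1·x² + 11·y² − z² is isotropic over every ℚ_v, so by Hasse–Minkowski it is isotropic over ℚ.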